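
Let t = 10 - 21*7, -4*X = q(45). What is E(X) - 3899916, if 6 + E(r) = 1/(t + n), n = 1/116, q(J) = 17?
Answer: -61973660618/15891 ≈ -3.8999e+6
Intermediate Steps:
X = -17/4 (X = -1/4*17 = -17/4 ≈ -4.2500)
t = -137 (t = 10 - 147 = -137)
n = 1/116 ≈ 0.0086207
E(r) = -95462/15891 (E(r) = -6 + 1/(-137 + 1/116) = -6 + 1/(-15891/116) = -6 - 116/15891 = -95462/15891)
E(X) - 3899916 = -95462/15891 - 3899916 = -61973660618/15891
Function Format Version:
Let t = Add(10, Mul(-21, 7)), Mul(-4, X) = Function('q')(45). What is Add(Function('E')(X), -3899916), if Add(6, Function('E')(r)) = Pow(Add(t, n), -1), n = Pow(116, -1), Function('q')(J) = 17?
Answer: Rational(-61973660618, 15891) ≈ -3.8999e+6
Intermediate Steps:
X = Rational(-17, 4) (X = Mul(Rational(-1, 4), 17) = Rational(-17, 4) ≈ -4.2500)
t = -137 (t = Add(10, -147) = -137)
n = Rational(1, 116) ≈ 0.0086207
Function('E')(r) = Rational(-95462, 15891) (Function('E')(r) = Add(-6, Pow(Add(-137, Rational(1, 116)), -1)) = Add(-6, Pow(Rational(-15891, 116), -1)) = Add(-6, Rational(-116, 15891)) = Rational(-95462, 15891))
Add(Function('E')(X), -3899916) = Add(Rational(-95462, 15891), -3899916) = Rational(-61973660618, 15891)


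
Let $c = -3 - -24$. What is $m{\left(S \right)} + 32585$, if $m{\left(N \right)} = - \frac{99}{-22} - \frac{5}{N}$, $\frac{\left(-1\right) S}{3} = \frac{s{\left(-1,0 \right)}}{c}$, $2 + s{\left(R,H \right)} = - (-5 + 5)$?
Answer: $32572$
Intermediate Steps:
$s{\left(R,H \right)} = -2$ ($s{\left(R,H \right)} = -2 - \left(-5 + 5\right) = -2 - 0 = -2 + 0 = -2$)
$c = 21$ ($c = -3 + 24 = 21$)
$S = \frac{2}{7}$ ($S = - 3 \left(- \frac{2}{21}\right) = - 3 \left(\left(-2\right) \frac{1}{21}\right) = \left(-3\right) \left(- \frac{2}{21}\right) = \frac{2}{7} \approx 0.28571$)
$m{\left(N \right)} = \frac{9}{2} - \frac{5}{N}$ ($m{\left(N \right)} = \left(-99\right) \left(- \frac{1}{22}\right) - \frac{5}{N} = \frac{9}{2} - \frac{5}{N}$)
$m{\left(S \right)} + 32585 = \left(\frac{9}{2} - \frac{5}{\frac{2}{7}}\right) + 32585 = \left(\frac{9}{2} - \frac{35}{2}\right) + 32585 = -13 + 32585 = 32572$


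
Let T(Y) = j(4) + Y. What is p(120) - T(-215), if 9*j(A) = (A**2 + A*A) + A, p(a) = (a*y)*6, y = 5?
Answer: 3811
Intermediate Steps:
p(a) = 30*a (p(a) = (a*5)*6 = (5*a)*6 = 30*a)
j(A) = A/9 + 2*A**2/9 (j(A) = ((A**2 + A*A) + A)/9 = ((A**2 + A**2) + A)/9 = (2*A**2 + A)/9 = (A + 2*A**2)/9 = A/9 + 2*A**2/9)
T(Y) = 4 + Y (T(Y) = (1/9)*4*(1 + 2*4) + Y = (1/9)*4*(1 + 8) + Y = (1/9)*4*9 + Y = 4 + Y)
p(120) - T(-215) = 30*120 - (4 - 215) = 3600 - 1*(-211) = 3600 + 211 = 3811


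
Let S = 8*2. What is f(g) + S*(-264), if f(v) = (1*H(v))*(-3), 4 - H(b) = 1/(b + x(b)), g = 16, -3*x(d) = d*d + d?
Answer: -948873/224 ≈ -4236.0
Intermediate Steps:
x(d) = -d/3 - d**2/3 (x(d) = -(d*d + d)/3 = -(d**2 + d)/3 = -(d + d**2)/3 = -d/3 - d**2/3)
H(b) = 4 - 1/(b - b*(1 + b)/3)
S = 16
f(v) = -3*(3 - 8*v + 4*v**2)/(v*(-2 + v)) (f(v) = (1*((3 - 8*v + 4*v**2)/(v*(-2 + v))))*(-3) = ((3 - 8*v + 4*v**2)/(v*(-2 + v)))*(-3) = -3*(3 - 8*v + 4*v**2)/(v*(-2 + v)))
f(g) + S*(-264) = 3*(-3 - 4*16**2 + 8*16)/(16*(-2 + 16)) + 16*(-264) = 3*(1/16)*(-3 - 4*256 + 128)/14 - 4224 = 3*(1/16)*(1/14)*(-3 - 1024 + 128) - 4224 = 3*(1/16)*(1/14)*(-899) - 4224 = -2697/224 - 4224 = -948873/224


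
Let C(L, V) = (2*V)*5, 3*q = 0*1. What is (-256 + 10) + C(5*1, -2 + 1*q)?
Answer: -266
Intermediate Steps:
q = 0 (q = (0*1)/3 = (1/3)*0 = 0)
C(L, V) = 10*V
(-256 + 10) + C(5*1, -2 + 1*q) = (-256 + 10) + 10*(-2 + 1*0) = -246 + 10*(-2 + 0) = -246 + 10*(-2) = -246 - 20 = -266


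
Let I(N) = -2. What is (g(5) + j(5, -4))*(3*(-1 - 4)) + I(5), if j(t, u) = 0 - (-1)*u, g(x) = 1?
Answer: 43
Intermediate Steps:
j(t, u) = u (j(t, u) = 0 + u = u)
(g(5) + j(5, -4))*(3*(-1 - 4)) + I(5) = (1 - 4)*(3*(-1 - 4)) - 2 = -9*(-5) - 2 = -3*(-15) - 2 = 45 - 2 = 43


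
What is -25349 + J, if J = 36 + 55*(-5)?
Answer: -25588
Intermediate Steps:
J = -239 (J = 36 - 275 = -239)
-25349 + J = -25349 - 239 = -25588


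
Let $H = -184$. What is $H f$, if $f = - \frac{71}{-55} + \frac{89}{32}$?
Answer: $- \frac{164841}{220} \approx -749.28$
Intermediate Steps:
$f = \frac{7167}{1760}$ ($f = \left(-71\right) \left(- \frac{1}{55}\right) + 89 \cdot \frac{1}{32} = \frac{71}{55} + \frac{89}{32} = \frac{7167}{1760} \approx 4.0722$)
$H f = \left(-184\right) \frac{7167}{1760} = - \frac{164841}{220}$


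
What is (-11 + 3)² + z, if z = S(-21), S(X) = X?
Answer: 43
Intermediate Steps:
z = -21
(-11 + 3)² + z = (-11 + 3)² - 21 = (-8)² - 21 = 64 - 21 = 43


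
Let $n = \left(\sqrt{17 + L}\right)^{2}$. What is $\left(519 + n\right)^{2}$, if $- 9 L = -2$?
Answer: $\frac{23290276}{81} \approx 2.8753 \cdot 10^{5}$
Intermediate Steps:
$L = \frac{2}{9}$ ($L = \left(- \frac{1}{9}\right) \left(-2\right) = \frac{2}{9} \approx 0.22222$)
$n = \frac{155}{9}$ ($n = \left(\sqrt{17 + \frac{2}{9}}\right)^{2} = \left(\sqrt{\frac{155}{9}}\right)^{2} = \left(\frac{\sqrt{155}}{3}\right)^{2} = \frac{155}{9} \approx 17.222$)
$\left(519 + n\right)^{2} = \left(519 + \frac{155}{9}\right)^{2} = \left(\frac{4826}{9}\right)^{2} = \frac{23290276}{81}$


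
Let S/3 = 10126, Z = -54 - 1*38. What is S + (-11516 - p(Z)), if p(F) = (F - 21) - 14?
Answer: 18989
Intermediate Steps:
Z = -92 (Z = -54 - 38 = -92)
S = 30378 (S = 3*10126 = 30378)
p(F) = -35 + F (p(F) = (-21 + F) - 14 = -35 + F)
S + (-11516 - p(Z)) = 30378 + (-11516 - (-35 - 92)) = 30378 + (-11516 - 1*(-127)) = 30378 + (-11516 + 127) = 30378 - 11389 = 18989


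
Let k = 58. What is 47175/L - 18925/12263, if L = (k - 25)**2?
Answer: 185965900/4451469 ≈ 41.776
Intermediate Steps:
L = 1089 (L = (58 - 25)**2 = 33**2 = 1089)
47175/L - 18925/12263 = 47175/1089 - 18925/12263 = 47175*(1/1089) - 18925*1/12263 = 15725/363 - 18925/12263 = 185965900/4451469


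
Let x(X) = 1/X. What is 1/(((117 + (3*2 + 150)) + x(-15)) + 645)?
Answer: 15/13769 ≈ 0.0010894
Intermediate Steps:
1/(((117 + (3*2 + 150)) + x(-15)) + 645) = 1/(((117 + (3*2 + 150)) + 1/(-15)) + 645) = 1/(((117 + (6 + 150)) - 1/15) + 645) = 1/(((117 + 156) - 1/15) + 645) = 1/((273 - 1/15) + 645) = 1/(4094/15 + 645) = 1/(13769/15) = 15/13769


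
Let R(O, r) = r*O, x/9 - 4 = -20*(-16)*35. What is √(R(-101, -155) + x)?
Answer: √116491 ≈ 341.31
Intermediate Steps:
x = 100836 (x = 36 + 9*(-20*(-16)*35) = 36 + 9*(320*35) = 36 + 9*11200 = 36 + 100800 = 100836)
R(O, r) = O*r
√(R(-101, -155) + x) = √(-101*(-155) + 100836) = √(15655 + 100836) = √116491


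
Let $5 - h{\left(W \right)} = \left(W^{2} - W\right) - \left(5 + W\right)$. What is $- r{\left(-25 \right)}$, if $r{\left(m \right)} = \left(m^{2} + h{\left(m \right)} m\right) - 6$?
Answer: $-17244$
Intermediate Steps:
$h{\left(W \right)} = 10 - W^{2} + 2 W$ ($h{\left(W \right)} = 5 - \left(\left(W^{2} - W\right) - \left(5 + W\right)\right) = 5 - \left(-5 + W^{2} - 2 W\right) = 5 + \left(5 - W^{2} + 2 W\right) = 10 - W^{2} + 2 W$)
$r{\left(m \right)} = -6 + m^{2} + m \left(10 - m^{2} + 2 m\right)$ ($r{\left(m \right)} = \left(m^{2} + \left(10 - m^{2} + 2 m\right) m\right) - 6 = \left(m^{2} + m \left(10 - m^{2} + 2 m\right)\right) - 6 = -6 + m^{2} + m \left(10 - m^{2} + 2 m\right)$)
$- r{\left(-25 \right)} = - (-6 - \left(-25\right)^{3} + 3 \left(-25\right)^{2} + 10 \left(-25\right)) = - (-6 - -15625 + 3 \cdot 625 - 250) = - (-6 + 15625 + 1875 - 250) = \left(-1\right) 17244 = -17244$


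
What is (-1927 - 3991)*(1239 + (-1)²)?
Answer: -7338320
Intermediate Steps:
(-1927 - 3991)*(1239 + (-1)²) = -5918*(1239 + 1) = -5918*1240 = -7338320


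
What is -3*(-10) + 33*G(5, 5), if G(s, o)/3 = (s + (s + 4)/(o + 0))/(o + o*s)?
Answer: 1311/25 ≈ 52.440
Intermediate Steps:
G(s, o) = 3*(s + (4 + s)/o)/(o + o*s) (G(s, o) = 3*((s + (s + 4)/(o + 0))/(o + o*s)) = 3*((s + (4 + s)/o)/(o + o*s)) = 3*(s + (4 + s)/o)/(o + o*s))
-3*(-10) + 33*G(5, 5) = -3*(-10) + 33*(3*(4 + 5 + 5*5)/(5²*(1 + 5))) = 30 + 33*(3*(1/25)*(4 + 5 + 25)/6) = 30 + 33*(3*(1/25)*(⅙)*34) = 30 + 33*(17/25) = 30 + 561/25 = 1311/25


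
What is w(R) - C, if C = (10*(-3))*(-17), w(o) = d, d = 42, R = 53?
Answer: -468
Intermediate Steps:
w(o) = 42
C = 510 (C = -30*(-17) = 510)
w(R) - C = 42 - 1*510 = 42 - 510 = -468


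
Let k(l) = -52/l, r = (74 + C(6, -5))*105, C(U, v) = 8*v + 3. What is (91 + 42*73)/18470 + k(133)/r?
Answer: 326055449/1908708270 ≈ 0.17083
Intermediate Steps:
C(U, v) = 3 + 8*v
r = 3885 (r = (74 + (3 + 8*(-5)))*105 = (74 + (3 - 40))*105 = (74 - 37)*105 = 37*105 = 3885)
(91 + 42*73)/18470 + k(133)/r = (91 + 42*73)/18470 - 52/133/3885 = (91 + 3066)*(1/18470) - 52*1/133*(1/3885) = 3157*(1/18470) - 52/133*1/3885 = 3157/18470 - 52/516705 = 326055449/1908708270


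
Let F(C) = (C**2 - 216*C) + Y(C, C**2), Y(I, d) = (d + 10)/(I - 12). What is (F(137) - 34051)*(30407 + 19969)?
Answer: -281625567096/125 ≈ -2.2530e+9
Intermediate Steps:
Y(I, d) = (10 + d)/(-12 + I)
F(C) = C**2 - 216*C + (10 + C**2)/(-12 + C) (F(C) = (C**2 - 216*C) + (10 + C**2)/(-12 + C) = C**2 - 216*C + (10 + C**2)/(-12 + C))
(F(137) - 34051)*(30407 + 19969) = ((10 + 137**2 + 137*(-216 + 137)*(-12 + 137))/(-12 + 137) - 34051)*(30407 + 19969) = ((10 + 18769 + 137*(-79)*125)/125 - 34051)*50376 = ((10 + 18769 - 1352875)/125 - 34051)*50376 = ((1/125)*(-1334096) - 34051)*50376 = (-1334096/125 - 34051)*50376 = -5590471/125*50376 = -281625567096/125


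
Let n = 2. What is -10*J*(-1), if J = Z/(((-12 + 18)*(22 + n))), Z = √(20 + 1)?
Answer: 5*√21/72 ≈ 0.31823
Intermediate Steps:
Z = √21 ≈ 4.5826
J = √21/144 (J = √21/(((-12 + 18)*(22 + 2))) = √21/((6*24)) = √21/144 ≈ 0.031823)
-10*J*(-1) = -5*√21/72*(-1) = 5*√21/72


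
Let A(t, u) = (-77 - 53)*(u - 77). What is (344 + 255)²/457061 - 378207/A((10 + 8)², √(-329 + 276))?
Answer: (-169272071617*I + 46644130*√53)/(59417930*(√53 + 77*I)) ≈ -36.663 - 3.5406*I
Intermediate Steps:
A(t, u) = 10010 - 130*u (A(t, u) = -130*(-77 + u) = 10010 - 130*u)
(344 + 255)²/457061 - 378207/A((10 + 8)², √(-329 + 276)) = (344 + 255)²/457061 - 378207/(10010 - 130*√(-329 + 276)) = 599²*(1/457061) - 378207/(10010 - 130*I*√53) = 358801*(1/457061) - 378207/(10010 - 130*I*√53) = 358801/457061 - 378207/(10010 - 130*I*√53)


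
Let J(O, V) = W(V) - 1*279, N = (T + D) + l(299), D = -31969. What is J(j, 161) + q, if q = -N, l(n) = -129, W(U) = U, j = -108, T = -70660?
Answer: 102640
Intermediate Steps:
N = -102758 (N = (-70660 - 31969) - 129 = -102629 - 129 = -102758)
J(O, V) = -279 + V (J(O, V) = V - 1*279 = V - 279 = -279 + V)
q = 102758 (q = -1*(-102758) = 102758)
J(j, 161) + q = (-279 + 161) + 102758 = -118 + 102758 = 102640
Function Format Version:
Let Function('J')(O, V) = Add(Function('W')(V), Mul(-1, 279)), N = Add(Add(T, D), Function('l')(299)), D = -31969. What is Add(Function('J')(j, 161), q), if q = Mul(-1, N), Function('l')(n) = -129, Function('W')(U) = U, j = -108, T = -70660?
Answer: 102640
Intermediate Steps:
N = -102758 (N = Add(Add(-70660, -31969), -129) = Add(-102629, -129) = -102758)
Function('J')(O, V) = Add(-279, V) (Function('J')(O, V) = Add(V, Mul(-1, 279)) = Add(V, -279) = Add(-279, V))
q = 102758 (q = Mul(-1, -102758) = 102758)
Add(Function('J')(j, 161), q) = Add(Add(-279, 161), 102758) = Add(-118, 102758) = 102640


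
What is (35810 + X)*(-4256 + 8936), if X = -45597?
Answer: -45803160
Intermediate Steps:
(35810 + X)*(-4256 + 8936) = (35810 - 45597)*(-4256 + 8936) = -9787*4680 = -45803160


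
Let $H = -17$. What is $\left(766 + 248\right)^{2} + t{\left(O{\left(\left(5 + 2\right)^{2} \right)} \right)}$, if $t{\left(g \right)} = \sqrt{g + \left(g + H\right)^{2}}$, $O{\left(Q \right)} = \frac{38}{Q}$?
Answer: $1028196 + \frac{\sqrt{633887}}{49} \approx 1.0282 \cdot 10^{6}$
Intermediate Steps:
$t{\left(g \right)} = \sqrt{g + \left(-17 + g\right)^{2}}$ ($t{\left(g \right)} = \sqrt{g + \left(g - 17\right)^{2}} = \sqrt{g + \left(-17 + g\right)^{2}}$)
$\left(766 + 248\right)^{2} + t{\left(O{\left(\left(5 + 2\right)^{2} \right)} \right)} = \left(766 + 248\right)^{2} + \sqrt{\frac{38}{\left(5 + 2\right)^{2}} + \left(-17 + \frac{38}{\left(5 + 2\right)^{2}}\right)^{2}} = 1014^{2} + \sqrt{\frac{38}{7^{2}} + \left(-17 + \frac{38}{7^{2}}\right)^{2}} = 1028196 + \sqrt{\frac{38}{49} + \left(-17 + \frac{38}{49}\right)^{2}} = 1028196 + \sqrt{\frac{38}{49} + \left(- \frac{795}{49}\right)^{2}} = 1028196 + \sqrt{\frac{38}{49} + \frac{632025}{2401}} = 1028196 + \sqrt{\frac{633887}{2401}} = 1028196 + \frac{\sqrt{633887}}{49}$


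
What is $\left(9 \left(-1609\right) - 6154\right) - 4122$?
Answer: $-24757$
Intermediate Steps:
$\left(9 \left(-1609\right) - 6154\right) - 4122 = \left(-14481 - 6154\right) - 4122 = -20635 - 4122 = -24757$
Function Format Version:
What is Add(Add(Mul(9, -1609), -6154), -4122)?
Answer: -24757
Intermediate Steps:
Add(Add(Mul(9, -1609), -6154), -4122) = Add(Add(-14481, -6154), -4122) = Add(-20635, -4122) = -24757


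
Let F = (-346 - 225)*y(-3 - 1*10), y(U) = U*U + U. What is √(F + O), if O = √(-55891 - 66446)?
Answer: √(-89076 + 3*I*√13593) ≈ 0.586 + 298.46*I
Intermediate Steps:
y(U) = U + U² (y(U) = U² + U = U + U²)
O = 3*I*√13593 (O = √(-122337) = 3*I*√13593 ≈ 349.77*I)
F = -89076 (F = (-346 - 225)*((-3 - 1*10)*(1 + (-3 - 1*10))) = -571*(-3 - 10)*(1 + (-3 - 10)) = -(-7423)*(1 - 13) = -(-7423)*(-12) = -571*156 = -89076)
√(F + O) = √(-89076 + 3*I*√13593)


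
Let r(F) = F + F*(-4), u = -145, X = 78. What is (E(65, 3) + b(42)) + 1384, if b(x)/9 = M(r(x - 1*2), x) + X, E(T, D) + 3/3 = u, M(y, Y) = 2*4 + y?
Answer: 932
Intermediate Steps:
r(F) = -3*F (r(F) = F - 4*F = -3*F)
M(y, Y) = 8 + y
E(T, D) = -146 (E(T, D) = -1 - 145 = -146)
b(x) = 828 - 27*x (b(x) = 9*((8 - 3*(x - 1*2)) + 78) = 9*((8 - 3*(x - 2)) + 78) = 9*((8 - 3*(-2 + x)) + 78) = 9*((8 + (6 - 3*x)) + 78) = 9*((14 - 3*x) + 78) = 9*(92 - 3*x) = 828 - 27*x)
(E(65, 3) + b(42)) + 1384 = (-146 + (828 - 27*42)) + 1384 = (-146 + (828 - 1134)) + 1384 = (-146 - 306) + 1384 = -452 + 1384 = 932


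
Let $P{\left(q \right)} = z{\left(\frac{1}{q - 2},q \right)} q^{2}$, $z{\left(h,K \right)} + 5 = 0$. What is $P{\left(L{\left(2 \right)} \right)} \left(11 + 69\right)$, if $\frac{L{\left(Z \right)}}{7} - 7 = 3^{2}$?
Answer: $-5017600$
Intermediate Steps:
$L{\left(Z \right)} = 112$ ($L{\left(Z \right)} = 49 + 7 \cdot 3^{2} = 49 + 7 \cdot 9 = 49 + 63 = 112$)
$z{\left(h,K \right)} = -5$ ($z{\left(h,K \right)} = -5 + 0 = -5$)
$P{\left(q \right)} = - 5 q^{2}$
$P{\left(L{\left(2 \right)} \right)} \left(11 + 69\right) = - 5 \cdot 112^{2} \left(11 + 69\right) = \left(-5\right) 12544 \cdot 80 = \left(-62720\right) 80 = -5017600$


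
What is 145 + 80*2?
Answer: 305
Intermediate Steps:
145 + 80*2 = 145 + 160 = 305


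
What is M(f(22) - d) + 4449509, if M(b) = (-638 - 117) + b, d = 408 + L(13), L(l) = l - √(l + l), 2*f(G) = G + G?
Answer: 4448355 + √26 ≈ 4.4484e+6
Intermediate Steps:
f(G) = G (f(G) = (G + G)/2 = (2*G)/2 = G)
L(l) = l - √2*√l (L(l) = l - √(2*l) = l - √2*√l)
d = 421 - √26 (d = 408 + (13 - √2*√13) = 408 + (13 - √26) = 421 - √26 ≈ 415.90)
M(b) = -755 + b
M(f(22) - d) + 4449509 = (-755 + (22 - (421 - √26))) + 4449509 = (-755 + (22 + (-421 + √26))) + 4449509 = (-755 + (-399 + √26)) + 4449509 = (-1154 + √26) + 4449509 = 4448355 + √26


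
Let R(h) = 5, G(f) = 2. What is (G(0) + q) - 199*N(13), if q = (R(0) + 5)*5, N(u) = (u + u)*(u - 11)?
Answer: -10296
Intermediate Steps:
N(u) = 2*u*(-11 + u) (N(u) = (2*u)*(-11 + u) = 2*u*(-11 + u))
q = 50 (q = (5 + 5)*5 = 10*5 = 50)
(G(0) + q) - 199*N(13) = (2 + 50) - 398*13*(-11 + 13) = 52 - 398*13*2 = 52 - 199*52 = 52 - 10348 = -10296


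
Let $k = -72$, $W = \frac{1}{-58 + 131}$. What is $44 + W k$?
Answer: $\frac{3140}{73} \approx 43.014$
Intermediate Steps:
$W = \frac{1}{73} \approx 0.013699$
$44 + W k = 44 + \frac{1}{73} \left(-72\right) = 44 - \frac{72}{73} = \frac{3140}{73}$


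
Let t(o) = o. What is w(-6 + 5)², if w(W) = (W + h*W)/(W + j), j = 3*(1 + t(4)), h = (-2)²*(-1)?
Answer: 9/196 ≈ 0.045918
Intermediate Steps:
h = -4 (h = 4*(-1) = -4)
j = 15 (j = 3*(1 + 4) = 3*5 = 15)
w(W) = -3*W/(15 + W) (w(W) = (W - 4*W)/(W + 15) = (-3*W)/(15 + W) = -3*W/(15 + W))
w(-6 + 5)² = (-3*(-6 + 5)/(15 + (-6 + 5)))² = (-3*(-1)/(15 - 1))² = (-3*(-1)/14)² = (-3*(-1)*1/14)² = (3/14)² = 9/196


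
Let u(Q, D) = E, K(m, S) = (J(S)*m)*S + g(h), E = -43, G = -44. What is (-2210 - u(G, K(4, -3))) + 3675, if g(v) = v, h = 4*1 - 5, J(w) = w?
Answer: 1508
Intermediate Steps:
h = -1 (h = 4 - 5 = -1)
K(m, S) = -1 + m*S**2 (K(m, S) = (S*m)*S - 1 = m*S**2 - 1 = -1 + m*S**2)
u(Q, D) = -43
(-2210 - u(G, K(4, -3))) + 3675 = (-2210 - 1*(-43)) + 3675 = (-2210 + 43) + 3675 = -2167 + 3675 = 1508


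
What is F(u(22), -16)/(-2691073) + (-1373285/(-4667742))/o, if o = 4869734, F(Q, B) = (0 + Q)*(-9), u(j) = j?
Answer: 409487879133559/5560897324248195804 ≈ 7.3637e-5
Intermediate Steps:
F(Q, B) = -9*Q (F(Q, B) = Q*(-9) = -9*Q)
F(u(22), -16)/(-2691073) + (-1373285/(-4667742))/o = -9*22/(-2691073) - 1373285/(-4667742)/4869734 = -198*(-1/2691073) - 1373285*(-1/4667742)*(1/4869734) = 18/244643 + (1373285/4667742)*(1/4869734) = 18/244643 + 1373285/22730661920628 = 409487879133559/5560897324248195804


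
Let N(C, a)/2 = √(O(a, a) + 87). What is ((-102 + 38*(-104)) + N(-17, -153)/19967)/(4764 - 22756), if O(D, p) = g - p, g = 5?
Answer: 2027/8996 - 7*√5/179623132 ≈ 0.22532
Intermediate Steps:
O(D, p) = 5 - p
N(C, a) = 2*√(92 - a) (N(C, a) = 2*√((5 - a) + 87) = 2*√(92 - a))
((-102 + 38*(-104)) + N(-17, -153)/19967)/(4764 - 22756) = ((-102 + 38*(-104)) + (2*√(92 - 1*(-153)))/19967)/(4764 - 22756) = ((-102 - 3952) + (2*√(92 + 153))*(1/19967))/(-17992) = (-4054 + (2*√245)*(1/19967))*(-1/17992) = (-4054 + (2*(7*√5))*(1/19967))*(-1/17992) = (-4054 + (14*√5)*(1/19967))*(-1/17992) = (-4054 + 14*√5/19967)*(-1/17992) = 2027/8996 - 7*√5/179623132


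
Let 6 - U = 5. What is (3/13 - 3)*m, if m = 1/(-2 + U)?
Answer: 36/13 ≈ 2.7692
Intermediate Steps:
U = 1 (U = 6 - 1*5 = 6 - 5 = 1)
m = -1 (m = 1/(-2 + 1) = 1/(-1) = -1)
(3/13 - 3)*m = (3/13 - 3)*(-1) = -36/13*(-1) = 36/13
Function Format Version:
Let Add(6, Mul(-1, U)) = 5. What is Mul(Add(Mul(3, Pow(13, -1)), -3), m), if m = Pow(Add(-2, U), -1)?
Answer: Rational(36, 13) ≈ 2.7692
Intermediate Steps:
U = 1 (U = Add(6, Mul(-1, 5)) = Add(6, -5) = 1)
m = -1 (m = Pow(Add(-2, 1), -1) = Pow(-1, -1) = -1)
Mul(Add(Mul(3, Pow(13, -1)), -3), m) = Mul(Add(Mul(3, Pow(13, -1)), -3), -1) = Mul(Add(Mul(3, Rational(1, 13)), -3), -1) = Mul(Add(Rational(3, 13), -3), -1) = Mul(Rational(-36, 13), -1) = Rational(36, 13)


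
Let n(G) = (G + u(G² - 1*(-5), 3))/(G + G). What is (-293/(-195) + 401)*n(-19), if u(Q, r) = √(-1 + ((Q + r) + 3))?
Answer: 39244/195 - 39244*√371/3705 ≈ -2.7684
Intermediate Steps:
u(Q, r) = √(2 + Q + r) (u(Q, r) = √(-1 + (3 + Q + r)) = √(2 + Q + r))
n(G) = (G + √(10 + G²))/(2*G) (n(G) = (G + √(2 + (G² - 1*(-5)) + 3))/(G + G) = (G + √(2 + (G² + 5) + 3))/((2*G)) = (G + √(2 + (5 + G²) + 3))*(1/(2*G)) = (G + √(10 + G²))*(1/(2*G)) = (G + √(10 + G²))/(2*G))
(-293/(-195) + 401)*n(-19) = (-293/(-195) + 401)*((½)*(-19 + √(10 + (-19)²))/(-19)) = (-293*(-1/195) + 401)*((½)*(-1/19)*(-19 + √(10 + 361))) = (293/195 + 401)*((½)*(-1/19)*(-19 + √371)) = 78488*(½ - √371/38)/195 = 39244/195 - 39244*√371/3705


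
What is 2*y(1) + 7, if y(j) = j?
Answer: 9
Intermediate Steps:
2*y(1) + 7 = 2*1 + 7 = 2 + 7 = 9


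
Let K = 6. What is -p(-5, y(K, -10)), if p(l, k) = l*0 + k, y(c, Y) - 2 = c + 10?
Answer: -18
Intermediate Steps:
y(c, Y) = 12 + c (y(c, Y) = 2 + (c + 10) = 2 + (10 + c) = 12 + c)
p(l, k) = k (p(l, k) = 0 + k = k)
-p(-5, y(K, -10)) = -(12 + 6) = -1*18 = -18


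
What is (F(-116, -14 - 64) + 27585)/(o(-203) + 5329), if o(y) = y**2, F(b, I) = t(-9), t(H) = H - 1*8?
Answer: 13784/23269 ≈ 0.59238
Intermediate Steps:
t(H) = -8 + H (t(H) = H - 8 = -8 + H)
F(b, I) = -17 (F(b, I) = -8 - 9 = -17)
(F(-116, -14 - 64) + 27585)/(o(-203) + 5329) = (-17 + 27585)/((-203)**2 + 5329) = 27568/(41209 + 5329) = 27568/46538 = 27568*(1/46538) = 13784/23269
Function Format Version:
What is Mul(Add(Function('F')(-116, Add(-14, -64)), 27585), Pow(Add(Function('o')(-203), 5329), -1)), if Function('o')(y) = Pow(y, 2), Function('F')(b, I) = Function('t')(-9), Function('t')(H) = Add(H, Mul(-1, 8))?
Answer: Rational(13784, 23269) ≈ 0.59238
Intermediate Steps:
Function('t')(H) = Add(-8, H) (Function('t')(H) = Add(H, -8) = Add(-8, H))
Function('F')(b, I) = -17 (Function('F')(b, I) = Add(-8, -9) = -17)
Mul(Add(Function('F')(-116, Add(-14, -64)), 27585), Pow(Add(Function('o')(-203), 5329), -1)) = Mul(Add(-17, 27585), Pow(Add(Pow(-203, 2), 5329), -1)) = Mul(27568, Pow(Add(41209, 5329), -1)) = Mul(27568, Pow(46538, -1)) = Mul(27568, Rational(1, 46538)) = Rational(13784, 23269)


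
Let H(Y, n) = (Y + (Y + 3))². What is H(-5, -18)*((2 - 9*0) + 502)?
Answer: 24696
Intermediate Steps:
H(Y, n) = (3 + 2*Y)² (H(Y, n) = (Y + (3 + Y))² = (3 + 2*Y)²)
H(-5, -18)*((2 - 9*0) + 502) = (3 + 2*(-5))²*((2 - 9*0) + 502) = (3 - 10)²*((2 + 0) + 502) = (-7)²*(2 + 502) = 49*504 = 24696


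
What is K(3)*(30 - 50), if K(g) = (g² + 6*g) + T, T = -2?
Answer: -500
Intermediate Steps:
K(g) = -2 + g² + 6*g (K(g) = (g² + 6*g) - 2 = -2 + g² + 6*g)
K(3)*(30 - 50) = (-2 + 3² + 6*3)*(30 - 50) = (-2 + 9 + 18)*(-20) = 25*(-20) = -500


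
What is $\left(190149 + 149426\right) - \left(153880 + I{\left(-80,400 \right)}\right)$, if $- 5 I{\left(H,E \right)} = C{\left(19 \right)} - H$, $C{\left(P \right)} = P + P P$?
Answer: $185787$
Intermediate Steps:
$C{\left(P \right)} = P + P^{2}$
$I{\left(H,E \right)} = -76 + \frac{H}{5}$ ($I{\left(H,E \right)} = - \frac{19 \left(1 + 19\right) - H}{5} = - \frac{19 \cdot 20 - H}{5} = - \frac{380 - H}{5} = -76 + \frac{H}{5}$)
$\left(190149 + 149426\right) - \left(153880 + I{\left(-80,400 \right)}\right) = \left(190149 + 149426\right) - \left(153804 - 16\right) = 339575 - 153788 = 185787$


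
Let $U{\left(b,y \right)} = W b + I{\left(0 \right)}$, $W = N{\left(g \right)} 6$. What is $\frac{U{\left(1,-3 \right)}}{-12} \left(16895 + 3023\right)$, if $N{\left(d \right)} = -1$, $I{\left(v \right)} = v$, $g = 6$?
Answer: $9959$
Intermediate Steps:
$W = -6$ ($W = \left(-1\right) 6 = -6$)
$U{\left(b,y \right)} = - 6 b$ ($U{\left(b,y \right)} = - 6 b + 0 = - 6 b$)
$\frac{U{\left(1,-3 \right)}}{-12} \left(16895 + 3023\right) = \frac{\left(-6\right) 1}{-12} \left(16895 + 3023\right) = \left(-6\right) \left(- \frac{1}{12}\right) 19918 = \frac{1}{2} \cdot 19918 = 9959$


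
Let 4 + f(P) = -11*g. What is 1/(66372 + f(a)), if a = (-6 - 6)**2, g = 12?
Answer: 1/66236 ≈ 1.5098e-5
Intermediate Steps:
a = 144 (a = (-12)**2 = 144)
f(P) = -136 (f(P) = -4 - 11*12 = -4 - 132 = -136)
1/(66372 + f(a)) = 1/(66372 - 136) = 1/66236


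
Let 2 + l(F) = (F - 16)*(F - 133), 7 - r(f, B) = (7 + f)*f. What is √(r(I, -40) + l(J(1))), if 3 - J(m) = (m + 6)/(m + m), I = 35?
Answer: √2951/2 ≈ 27.162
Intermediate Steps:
r(f, B) = 7 - f*(7 + f) (r(f, B) = 7 - (7 + f)*f = 7 - f*(7 + f))
J(m) = 3 - (6 + m)/(2*m) (J(m) = 3 - (m + 6)/(m + m) = 3 - (6 + m)/(2*m))
l(F) = -2 + (-133 + F)*(-16 + F) (l(F) = -2 + (F - 16)*(F - 133) = -2 + (-16 + F)*(-133 + F) = -2 + (-133 + F)*(-16 + F))
√(r(I, -40) + l(J(1))) = √((7 - 1*35² - 7*35) + (2126 + (5/2 - 3/1)² - 149*(5/2 - 3/1))) = √((7 - 1*1225 - 245) + (2126 + (5/2 - 3*1)² - 149*(5/2 - 3*1))) = √((7 - 1225 - 245) + (2126 + (5/2 - 3)² - 149*(5/2 - 3))) = √(-1463 + (2126 + (-½)² - 149*(-½))) = √(-1463 + (2126 + ¼ + 149/2)) = √(-1463 + 8803/4) = √(2951/4) = √2951/2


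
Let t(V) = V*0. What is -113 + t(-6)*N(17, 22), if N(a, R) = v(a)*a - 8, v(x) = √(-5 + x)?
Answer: -113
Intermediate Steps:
t(V) = 0
N(a, R) = -8 + a*√(-5 + a) (N(a, R) = √(-5 + a)*a - 8 = a*√(-5 + a) - 8 = -8 + a*√(-5 + a))
-113 + t(-6)*N(17, 22) = -113 + 0*(-8 + 17*√(-5 + 17)) = -113 + 0*(-8 + 17*√12) = -113 + 0*(-8 + 17*(2*√3)) = -113 + 0*(-8 + 34*√3) = -113 + 0 = -113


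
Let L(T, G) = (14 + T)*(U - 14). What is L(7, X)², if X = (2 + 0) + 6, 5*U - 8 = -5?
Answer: 1979649/25 ≈ 79186.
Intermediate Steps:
U = ⅗ (U = 8/5 + (⅕)*(-5) = 8/5 - 1 = ⅗ ≈ 0.60000)
X = 8 (X = 2 + 6 = 8)
L(T, G) = -938/5 - 67*T/5 (L(T, G) = (14 + T)*(⅗ - 14) = (14 + T)*(-67/5) = -938/5 - 67*T/5)
L(7, X)² = (-938/5 - 67/5*7)² = (-938/5 - 469/5)² = (-1407/5)² = 1979649/25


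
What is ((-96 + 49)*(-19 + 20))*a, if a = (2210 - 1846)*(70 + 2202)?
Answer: -38869376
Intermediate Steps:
a = 827008 (a = 364*2272 = 827008)
((-96 + 49)*(-19 + 20))*a = ((-96 + 49)*(-19 + 20))*827008 = -47*1*827008 = -47*827008 = -38869376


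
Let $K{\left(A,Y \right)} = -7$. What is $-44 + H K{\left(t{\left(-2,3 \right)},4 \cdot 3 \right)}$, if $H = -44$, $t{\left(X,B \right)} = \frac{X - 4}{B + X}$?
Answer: $264$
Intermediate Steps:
$t{\left(X,B \right)} = \frac{-4 + X}{B + X}$
$-44 + H K{\left(t{\left(-2,3 \right)},4 \cdot 3 \right)} = -44 - -308 = -44 + 308 = 264$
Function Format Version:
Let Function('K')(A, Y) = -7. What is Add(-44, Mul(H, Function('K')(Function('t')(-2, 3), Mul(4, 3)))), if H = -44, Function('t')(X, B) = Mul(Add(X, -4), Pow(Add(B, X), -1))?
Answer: 264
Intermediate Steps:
Function('t')(X, B) = Mul(Pow(Add(B, X), -1), Add(-4, X)) (Function('t')(X, B) = Mul(Add(-4, X), Pow(Add(B, X), -1)) = Mul(Pow(Add(B, X), -1), Add(-4, X)))
Add(-44, Mul(H, Function('K')(Function('t')(-2, 3), Mul(4, 3)))) = Add(-44, Mul(-44, -7)) = Add(-44, 308) = 264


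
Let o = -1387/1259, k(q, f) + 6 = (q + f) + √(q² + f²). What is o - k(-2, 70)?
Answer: -79445/1259 - 2*√1226 ≈ -133.13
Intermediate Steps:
k(q, f) = -6 + f + q + √(f² + q²) (k(q, f) = -6 + ((q + f) + √(q² + f²)) = -6 + ((f + q) + √(f² + q²)) = -6 + (f + q + √(f² + q²)) = -6 + f + q + √(f² + q²))
o = -1387/1259 (o = -1387*1/1259 = -1387/1259 ≈ -1.1017)
o - k(-2, 70) = -1387/1259 - (-6 + 70 - 2 + √(70² + (-2)²)) = -1387/1259 - (-6 + 70 - 2 + √(4900 + 4)) = -1387/1259 - (-6 + 70 - 2 + √4904) = -1387/1259 - (-6 + 70 - 2 + 2*√1226) = -1387/1259 - (62 + 2*√1226) = -1387/1259 + (-62 - 2*√1226) = -79445/1259 - 2*√1226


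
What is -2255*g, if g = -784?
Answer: 1767920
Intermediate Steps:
-2255*g = -2255*(-784) = -55*(-32144) = 1767920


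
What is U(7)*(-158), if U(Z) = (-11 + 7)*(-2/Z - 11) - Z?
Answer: -42186/7 ≈ -6026.6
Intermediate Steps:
U(Z) = 44 - Z + 8/Z (U(Z) = -4*(-11 - 2/Z) - Z = (44 + 8/Z) - Z = 44 - Z + 8/Z)
U(7)*(-158) = (44 - 1*7 + 8/7)*(-158) = (44 - 7 + 8*(⅐))*(-158) = (44 - 7 + 8/7)*(-158) = (267/7)*(-158) = -42186/7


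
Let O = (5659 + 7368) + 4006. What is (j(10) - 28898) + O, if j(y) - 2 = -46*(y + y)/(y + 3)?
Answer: -155139/13 ≈ -11934.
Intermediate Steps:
O = 17033 (O = 13027 + 4006 = 17033)
j(y) = 2 - 92*y/(3 + y) (j(y) = 2 - 46*(y + y)/(y + 3) = 2 - 46*2*y/(3 + y) = 2 - 92*y/(3 + y))
(j(10) - 28898) + O = (6*(1 - 15*10)/(3 + 10) - 28898) + 17033 = (6*(1 - 150)/13 - 28898) + 17033 = (6*(1/13)*(-149) - 28898) + 17033 = (-894/13 - 28898) + 17033 = -376568/13 + 17033 = -155139/13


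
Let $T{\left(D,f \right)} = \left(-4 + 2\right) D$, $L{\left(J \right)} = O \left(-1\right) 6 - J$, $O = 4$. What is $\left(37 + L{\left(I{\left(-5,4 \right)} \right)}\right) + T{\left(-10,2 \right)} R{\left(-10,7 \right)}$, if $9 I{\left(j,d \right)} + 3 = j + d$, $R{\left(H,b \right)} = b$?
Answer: $\frac{1381}{9} \approx 153.44$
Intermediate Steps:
$I{\left(j,d \right)} = - \frac{1}{3} + \frac{d}{9} + \frac{j}{9}$ ($I{\left(j,d \right)} = - \frac{1}{3} + \frac{j + d}{9} = - \frac{1}{3} + \frac{d + j}{9} = - \frac{1}{3} + \left(\frac{d}{9} + \frac{j}{9}\right) = - \frac{1}{3} + \frac{d}{9} + \frac{j}{9}$)
$L{\left(J \right)} = -24 - J$ ($L{\left(J \right)} = 4 \left(-1\right) 6 - J = \left(-4\right) 6 - J = -24 - J$)
$T{\left(D,f \right)} = - 2 D$
$\left(37 + L{\left(I{\left(-5,4 \right)} \right)}\right) + T{\left(-10,2 \right)} R{\left(-10,7 \right)} = \left(37 - \left(\frac{71}{3} - \frac{5}{9} + \frac{4}{9}\right)\right) + \left(-2\right) \left(-10\right) 7 = \left(37 - \frac{212}{9}\right) + 20 \cdot 7 = \left(37 - \frac{212}{9}\right) + 140 = \frac{121}{9} + 140 = \frac{1381}{9}$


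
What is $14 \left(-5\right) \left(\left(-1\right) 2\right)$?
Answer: $140$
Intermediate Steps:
$14 \left(-5\right) \left(\left(-1\right) 2\right) = \left(-70\right) \left(-2\right) = 140$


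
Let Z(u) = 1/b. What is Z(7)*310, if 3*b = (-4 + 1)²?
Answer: 310/3 ≈ 103.33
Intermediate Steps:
b = 3 (b = (-4 + 1)²/3 = (⅓)*(-3)² = (⅓)*9 = 3)
Z(u) = ⅓ (Z(u) = 1/3 = ⅓)
Z(7)*310 = (⅓)*310 = 310/3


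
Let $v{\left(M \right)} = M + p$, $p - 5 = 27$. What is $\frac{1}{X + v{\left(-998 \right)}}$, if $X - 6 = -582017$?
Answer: $- \frac{1}{582977} \approx -1.7153 \cdot 10^{-6}$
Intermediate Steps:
$p = 32$ ($p = 5 + 27 = 32$)
$v{\left(M \right)} = 32 + M$ ($v{\left(M \right)} = M + 32 = 32 + M$)
$X = -582011$ ($X = 6 - 582017 = -582011$)
$\frac{1}{X + v{\left(-998 \right)}} = \frac{1}{-582011 + \left(32 - 998\right)} = \frac{1}{-582011 - 966} = \frac{1}{-582977} = - \frac{1}{582977}$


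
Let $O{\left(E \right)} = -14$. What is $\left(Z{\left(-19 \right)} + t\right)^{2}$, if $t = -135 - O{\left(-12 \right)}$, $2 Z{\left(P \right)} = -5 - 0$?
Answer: $\frac{61009}{4} \approx 15252.0$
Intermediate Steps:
$Z{\left(P \right)} = - \frac{5}{2}$ ($Z{\left(P \right)} = \frac{-5 - 0}{2} = \frac{-5 + 0}{2} = \frac{1}{2} \left(-5\right) = - \frac{5}{2}$)
$t = -121$ ($t = -135 - -14 = -135 + 14 = -121$)
$\left(Z{\left(-19 \right)} + t\right)^{2} = \left(- \frac{5}{2} - 121\right)^{2} = \left(- \frac{247}{2}\right)^{2} = \frac{61009}{4}$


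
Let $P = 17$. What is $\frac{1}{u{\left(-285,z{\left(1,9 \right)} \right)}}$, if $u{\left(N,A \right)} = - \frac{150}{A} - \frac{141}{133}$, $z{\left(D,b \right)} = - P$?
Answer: $\frac{2261}{17553} \approx 0.12881$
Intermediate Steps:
$z{\left(D,b \right)} = -17$ ($z{\left(D,b \right)} = \left(-1\right) 17 = -17$)
$u{\left(N,A \right)} = - \frac{141}{133} - \frac{150}{A}$ ($u{\left(N,A \right)} = - \frac{150}{A} - \frac{141}{133} = - \frac{141}{133} - \frac{150}{A}$)
$\frac{1}{u{\left(-285,z{\left(1,9 \right)} \right)}} = \frac{1}{- \frac{141}{133} - \frac{150}{-17}} = \frac{1}{- \frac{141}{133} - - \frac{150}{17}} = \frac{1}{- \frac{141}{133} + \frac{150}{17}} = \frac{1}{\frac{17553}{2261}} = \frac{2261}{17553}$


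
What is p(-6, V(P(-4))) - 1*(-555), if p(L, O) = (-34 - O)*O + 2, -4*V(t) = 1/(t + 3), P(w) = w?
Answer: 8775/16 ≈ 548.44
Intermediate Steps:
V(t) = -1/(4*(3 + t)) (V(t) = -1/(4*(t + 3)) = -1/(4*(3 + t)))
p(L, O) = 2 + O*(-34 - O) (p(L, O) = O*(-34 - O) + 2 = 2 + O*(-34 - O))
p(-6, V(P(-4))) - 1*(-555) = (2 - (-1/(12 + 4*(-4)))² - (-34)/(12 + 4*(-4))) - 1*(-555) = (2 - (-1/(12 - 16))² - (-34)/(12 - 16)) + 555 = (2 - (-1/(-4))² - (-34)/(-4)) + 555 = (2 - (-1*(-¼))² - (-34)*(-1)/4) + 555 = (2 - (¼)² - 34*¼) + 555 = (2 - 1*1/16 - 17/2) + 555 = (2 - 1/16 - 17/2) + 555 = -105/16 + 555 = 8775/16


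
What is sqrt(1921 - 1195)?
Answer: 11*sqrt(6) ≈ 26.944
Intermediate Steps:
sqrt(1921 - 1195) = sqrt(726) = 11*sqrt(6)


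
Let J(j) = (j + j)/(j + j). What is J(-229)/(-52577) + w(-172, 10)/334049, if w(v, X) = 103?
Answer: 5081382/17563294273 ≈ 0.00028932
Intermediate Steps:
J(j) = 1 (J(j) = (2*j)/((2*j)) = (2*j)*(1/(2*j)) = 1)
J(-229)/(-52577) + w(-172, 10)/334049 = 1/(-52577) + 103/334049 = 1*(-1/52577) + 103*(1/334049) = -1/52577 + 103/334049 = 5081382/17563294273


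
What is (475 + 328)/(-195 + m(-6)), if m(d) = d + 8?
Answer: -803/193 ≈ -4.1606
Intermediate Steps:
m(d) = 8 + d
(475 + 328)/(-195 + m(-6)) = (475 + 328)/(-195 + (8 - 6)) = 803/(-195 + 2) = 803/(-193) = 803*(-1/193) = -803/193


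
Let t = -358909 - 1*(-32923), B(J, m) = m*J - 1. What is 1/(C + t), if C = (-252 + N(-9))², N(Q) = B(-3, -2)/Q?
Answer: -81/21238337 ≈ -3.8139e-6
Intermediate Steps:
B(J, m) = -1 + J*m (B(J, m) = J*m - 1 = -1 + J*m)
N(Q) = 5/Q (N(Q) = (-1 - 3*(-2))/Q = (-1 + 6)/Q = 5/Q)
C = 5166529/81 (C = (-252 + 5/(-9))² = (-252 + 5*(-⅑))² = (-252 - 5/9)² = (-2273/9)² = 5166529/81 ≈ 63784.)
t = -325986 (t = -358909 + 32923 = -325986)
1/(C + t) = 1/(5166529/81 - 325986) = 1/(-21238337/81) = -81/21238337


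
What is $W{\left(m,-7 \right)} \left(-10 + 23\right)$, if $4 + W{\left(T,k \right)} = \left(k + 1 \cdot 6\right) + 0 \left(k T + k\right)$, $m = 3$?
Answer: $-65$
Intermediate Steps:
$W{\left(T,k \right)} = 2 + k$ ($W{\left(T,k \right)} = -4 + \left(\left(k + 1 \cdot 6\right) + 0 \left(k T + k\right)\right) = -4 + \left(\left(k + 6\right) + 0 \left(T k + k\right)\right) = -4 + \left(\left(6 + k\right) + 0 \left(k + T k\right)\right) = -4 + \left(\left(6 + k\right) + 0\right) = -4 + \left(6 + k\right) = 2 + k$)
$W{\left(m,-7 \right)} \left(-10 + 23\right) = \left(2 - 7\right) \left(-10 + 23\right) = \left(-5\right) 13 = -65$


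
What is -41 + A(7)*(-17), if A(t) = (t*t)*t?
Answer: -5872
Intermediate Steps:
A(t) = t**3 (A(t) = t**2*t = t**3)
-41 + A(7)*(-17) = -41 + 7**3*(-17) = -41 + 343*(-17) = -41 - 5831 = -5872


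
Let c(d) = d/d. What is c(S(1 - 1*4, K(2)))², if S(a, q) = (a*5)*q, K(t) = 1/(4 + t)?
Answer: 1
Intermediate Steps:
S(a, q) = 5*a*q (S(a, q) = (5*a)*q = 5*a*q)
c(d) = 1
c(S(1 - 1*4, K(2)))² = 1² = 1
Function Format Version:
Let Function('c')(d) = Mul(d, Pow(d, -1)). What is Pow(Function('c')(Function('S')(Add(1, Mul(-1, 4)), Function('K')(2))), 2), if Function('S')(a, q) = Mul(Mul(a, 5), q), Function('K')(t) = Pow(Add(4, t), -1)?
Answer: 1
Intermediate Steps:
Function('S')(a, q) = Mul(5, a, q) (Function('S')(a, q) = Mul(Mul(5, a), q) = Mul(5, a, q))
Function('c')(d) = 1
Pow(Function('c')(Function('S')(Add(1, Mul(-1, 4)), Function('K')(2))), 2) = Pow(1, 2) = 1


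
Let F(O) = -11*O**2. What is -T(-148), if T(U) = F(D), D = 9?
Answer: 891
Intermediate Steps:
T(U) = -891 (T(U) = -11*9**2 = -11*81 = -891)
-T(-148) = -1*(-891) = 891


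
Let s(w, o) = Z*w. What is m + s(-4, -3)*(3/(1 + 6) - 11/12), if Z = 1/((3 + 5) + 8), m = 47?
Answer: 15833/336 ≈ 47.122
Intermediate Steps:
Z = 1/16 (Z = 1/(8 + 8) = 1/16 ≈ 0.062500)
s(w, o) = w/16
m + s(-4, -3)*(3/(1 + 6) - 11/12) = 47 + ((1/16)*(-4))*(3/(1 + 6) - 11/12) = 47 - (3/7 - 11*1/12)/4 = 47 - (3*(⅐) - 11/12)/4 = 47 - (3/7 - 11/12)/4 = 47 - ¼*(-41/84) = 47 + 41/336 = 15833/336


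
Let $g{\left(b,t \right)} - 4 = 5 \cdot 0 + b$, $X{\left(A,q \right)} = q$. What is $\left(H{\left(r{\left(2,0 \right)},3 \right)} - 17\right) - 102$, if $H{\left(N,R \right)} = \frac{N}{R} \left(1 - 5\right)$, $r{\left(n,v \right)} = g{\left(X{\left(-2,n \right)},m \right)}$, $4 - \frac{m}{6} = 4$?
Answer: $-127$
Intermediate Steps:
$m = 0$ ($m = 24 - 24 = 0$)
$g{\left(b,t \right)} = 4 + b$ ($g{\left(b,t \right)} = 4 + \left(5 \cdot 0 + b\right) = 4 + \left(0 + b\right) = 4 + b$)
$r{\left(n,v \right)} = 4 + n$
$H{\left(N,R \right)} = - \frac{4 N}{R}$ ($H{\left(N,R \right)} = \frac{N}{R} \left(-4\right) = - \frac{4 N}{R}$)
$\left(H{\left(r{\left(2,0 \right)},3 \right)} - 17\right) - 102 = \left(- \frac{4 \left(4 + 2\right)}{3} - 17\right) - 102 = \left(\left(-4\right) 6 \cdot \frac{1}{3} - 17\right) - 102 = \left(-8 - 17\right) - 102 = -25 - 102 = -127$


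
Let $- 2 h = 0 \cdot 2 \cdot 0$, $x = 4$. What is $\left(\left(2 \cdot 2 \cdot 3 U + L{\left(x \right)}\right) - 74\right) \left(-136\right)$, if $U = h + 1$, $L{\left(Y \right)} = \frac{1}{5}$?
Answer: $\frac{42024}{5} \approx 8404.8$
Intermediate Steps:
$h = 0$ ($h = - \frac{0 \cdot 2 \cdot 0}{2} = - \frac{0 \cdot 0}{2} = \left(- \frac{1}{2}\right) 0 = 0$)
$L{\left(Y \right)} = \frac{1}{5}$
$U = 1$ ($U = 0 + 1 = 1$)
$\left(\left(2 \cdot 2 \cdot 3 U + L{\left(x \right)}\right) - 74\right) \left(-136\right) = \left(\left(2 \cdot 2 \cdot 3 \cdot 1 + \frac{1}{5}\right) - 74\right) \left(-136\right) = \left(\left(4 \cdot 3 \cdot 1 + \frac{1}{5}\right) - 74\right) \left(-136\right) = \left(\left(12 \cdot 1 + \frac{1}{5}\right) - 74\right) \left(-136\right) = \left(\left(12 + \frac{1}{5}\right) - 74\right) \left(-136\right) = \left(\frac{61}{5} - 74\right) \left(-136\right) = \left(- \frac{309}{5}\right) \left(-136\right) = \frac{42024}{5}$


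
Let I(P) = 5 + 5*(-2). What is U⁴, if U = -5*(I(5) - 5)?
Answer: 6250000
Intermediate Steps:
I(P) = -5 (I(P) = 5 - 10 = -5)
U = 50 (U = -5*(-5 - 5) = -5*(-10) = 50)
U⁴ = 50⁴ = 6250000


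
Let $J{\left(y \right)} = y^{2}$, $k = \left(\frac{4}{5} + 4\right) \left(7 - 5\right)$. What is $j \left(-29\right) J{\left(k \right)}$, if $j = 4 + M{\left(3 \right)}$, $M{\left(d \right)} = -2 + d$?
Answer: $- \frac{66816}{5} \approx -13363.0$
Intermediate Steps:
$j = 5$ ($j = 4 + \left(-2 + 3\right) = 4 + 1 = 5$)
$k = \frac{48}{5}$ ($k = \left(4 \cdot \frac{1}{5} + 4\right) 2 = \left(\frac{4}{5} + 4\right) 2 = \frac{24}{5} \cdot 2 = \frac{48}{5} \approx 9.6$)
$j \left(-29\right) J{\left(k \right)} = 5 \left(-29\right) \left(\frac{48}{5}\right)^{2} = \left(-145\right) \frac{2304}{25} = - \frac{66816}{5}$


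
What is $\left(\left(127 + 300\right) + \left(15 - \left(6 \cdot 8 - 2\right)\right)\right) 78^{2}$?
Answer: $2409264$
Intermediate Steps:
$\left(\left(127 + 300\right) + \left(15 - \left(6 \cdot 8 - 2\right)\right)\right) 78^{2} = \left(427 + \left(15 - \left(48 - 2\right)\right)\right) 6084 = \left(427 + \left(15 - 46\right)\right) 6084 = \left(427 - 31\right) 6084 = 396 \cdot 6084 = 2409264$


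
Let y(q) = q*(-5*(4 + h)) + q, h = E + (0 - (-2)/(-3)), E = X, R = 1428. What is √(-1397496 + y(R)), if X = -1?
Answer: 2*I*√353182 ≈ 1188.6*I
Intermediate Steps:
E = -1
h = -5/3 (h = -1 + (0 - (-2)/(-3)) = -1 + (0 - (-2)*(-1)/3) = -1 + (0 - 1*⅔) = -1 + (0 - ⅔) = -1 - ⅔ = -5/3 ≈ -1.6667)
y(q) = -32*q/3 (y(q) = q*(-5*(4 - 5/3)) + q = q*(-5*7/3) + q = q*(-35/3) + q = -35*q/3 + q = -32*q/3)
√(-1397496 + y(R)) = √(-1397496 - 32/3*1428) = √(-1397496 - 15232) = √(-1412728) = 2*I*√353182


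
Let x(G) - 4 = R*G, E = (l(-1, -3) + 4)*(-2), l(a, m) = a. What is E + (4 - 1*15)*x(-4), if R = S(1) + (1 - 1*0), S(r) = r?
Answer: 38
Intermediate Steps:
E = -6 (E = (-1 + 4)*(-2) = 3*(-2) = -6)
R = 2 (R = 1 + (1 - 1*0) = 1 + (1 + 0) = 1 + 1 = 2)
x(G) = 4 + 2*G
E + (4 - 1*15)*x(-4) = -6 + (4 - 1*15)*(4 + 2*(-4)) = -6 + (4 - 15)*(4 - 8) = -6 - 11*(-4) = -6 + 44 = 38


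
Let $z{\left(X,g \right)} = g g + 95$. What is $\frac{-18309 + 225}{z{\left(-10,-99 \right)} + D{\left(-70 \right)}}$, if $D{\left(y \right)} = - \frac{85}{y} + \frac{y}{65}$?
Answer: $- \frac{3291288}{1801097} \approx -1.8274$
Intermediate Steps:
$D{\left(y \right)} = - \frac{85}{y} + \frac{y}{65}$ ($D{\left(y \right)} = - \frac{85}{y} + y \frac{1}{65} = - \frac{85}{y} + \frac{y}{65}$)
$z{\left(X,g \right)} = 95 + g^{2}$ ($z{\left(X,g \right)} = g^{2} + 95 = 95 + g^{2}$)
$\frac{-18309 + 225}{z{\left(-10,-99 \right)} + D{\left(-70 \right)}} = \frac{-18309 + 225}{\left(95 + \left(-99\right)^{2}\right) + \left(- \frac{85}{-70} + \frac{1}{65} \left(-70\right)\right)} = - \frac{18084}{\left(95 + 9801\right) - - \frac{25}{182}} = - \frac{18084}{9896 + \left(\frac{17}{14} - \frac{14}{13}\right)} = - \frac{18084}{9896 + \frac{25}{182}} = - \frac{18084}{\frac{1801097}{182}} = \left(-18084\right) \frac{182}{1801097} = - \frac{3291288}{1801097}$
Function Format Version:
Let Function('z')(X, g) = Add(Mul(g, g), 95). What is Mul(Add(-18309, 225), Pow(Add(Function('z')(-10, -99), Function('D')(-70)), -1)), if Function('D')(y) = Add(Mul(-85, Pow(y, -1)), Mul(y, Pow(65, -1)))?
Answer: Rational(-3291288, 1801097) ≈ -1.8274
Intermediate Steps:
Function('D')(y) = Add(Mul(-85, Pow(y, -1)), Mul(Rational(1, 65), y)) (Function('D')(y) = Add(Mul(-85, Pow(y, -1)), Mul(y, Rational(1, 65))) = Add(Mul(-85, Pow(y, -1)), Mul(Rational(1, 65), y)))
Function('z')(X, g) = Add(95, Pow(g, 2)) (Function('z')(X, g) = Add(Pow(g, 2), 95) = Add(95, Pow(g, 2)))
Mul(Add(-18309, 225), Pow(Add(Function('z')(-10, -99), Function('D')(-70)), -1)) = Mul(Add(-18309, 225), Pow(Add(Add(95, Pow(-99, 2)), Add(Mul(-85, Pow(-70, -1)), Mul(Rational(1, 65), -70))), -1)) = Mul(-18084, Pow(Add(Add(95, 9801), Add(Mul(-85, Rational(-1, 70)), Rational(-14, 13))), -1)) = Mul(-18084, Pow(Add(9896, Add(Rational(17, 14), Rational(-14, 13))), -1)) = Mul(-18084, Pow(Add(9896, Rational(25, 182)), -1)) = Mul(-18084, Pow(Rational(1801097, 182), -1)) = Mul(-18084, Rational(182, 1801097)) = Rational(-3291288, 1801097)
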